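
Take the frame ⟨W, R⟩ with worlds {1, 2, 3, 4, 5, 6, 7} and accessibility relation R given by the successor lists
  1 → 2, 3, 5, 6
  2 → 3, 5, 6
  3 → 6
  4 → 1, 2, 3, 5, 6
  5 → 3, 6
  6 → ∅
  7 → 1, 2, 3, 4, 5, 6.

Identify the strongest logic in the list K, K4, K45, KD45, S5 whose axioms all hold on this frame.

Transitive (axiom 4): yes — every two-step R-path is closed by a direct edge.
Euclidean (axiom 5): no — 1 R 3 and 1 R 2, but not 3 R 2.
Serial (axiom D): no — 6 has no R-successor.
Reflexive (axiom T): no — 1 is not related to itself.
So F validates K, K4; K45 would additionally require R to be Euclidean. The strongest is K4.

K4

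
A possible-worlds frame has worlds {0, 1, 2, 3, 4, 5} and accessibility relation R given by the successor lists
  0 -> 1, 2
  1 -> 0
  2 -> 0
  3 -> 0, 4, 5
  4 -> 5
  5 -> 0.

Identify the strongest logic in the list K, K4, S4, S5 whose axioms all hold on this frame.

Transitive (axiom 4): no — 1 R 0 and 0 R 2, but not 1 R 2.
Reflexive (axiom T): no — 0 is not related to itself.
Euclidean (axiom 5): no — 0 R 1 and 0 R 2, but not 1 R 2.
So F validates K; K4 would additionally require R to be transitive. The strongest is K.

K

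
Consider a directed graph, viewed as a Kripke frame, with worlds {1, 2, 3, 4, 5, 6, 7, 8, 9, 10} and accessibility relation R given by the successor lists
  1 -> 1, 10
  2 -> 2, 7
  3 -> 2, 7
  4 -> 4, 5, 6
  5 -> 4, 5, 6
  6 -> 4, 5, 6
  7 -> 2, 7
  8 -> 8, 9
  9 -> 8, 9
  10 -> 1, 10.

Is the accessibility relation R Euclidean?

Yes

Euclidean: yes — any two successors of a common world are R-related.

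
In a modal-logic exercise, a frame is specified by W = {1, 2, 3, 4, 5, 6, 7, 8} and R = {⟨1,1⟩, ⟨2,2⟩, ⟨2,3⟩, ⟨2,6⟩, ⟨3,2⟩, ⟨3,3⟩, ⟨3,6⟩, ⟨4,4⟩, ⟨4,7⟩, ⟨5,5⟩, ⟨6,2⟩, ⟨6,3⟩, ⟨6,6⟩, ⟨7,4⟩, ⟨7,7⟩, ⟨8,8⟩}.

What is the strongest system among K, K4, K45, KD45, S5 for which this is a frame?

S5

Transitive (axiom 4): yes — every two-step R-path is closed by a direct edge.
Euclidean (axiom 5): yes — any two successors of a common world are R-related.
Serial (axiom D): yes — every world has a successor (e.g. 1 R 1).
Reflexive (axiom T): yes — every world is R-related to itself.
So F validates K, K4, K45, KD45, S5. The strongest is S5.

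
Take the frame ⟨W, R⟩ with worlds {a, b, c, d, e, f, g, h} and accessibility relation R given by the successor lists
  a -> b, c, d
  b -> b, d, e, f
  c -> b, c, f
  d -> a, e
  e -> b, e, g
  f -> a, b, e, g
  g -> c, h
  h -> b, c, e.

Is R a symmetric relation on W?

No

Symmetric: no — a R b but not b R a.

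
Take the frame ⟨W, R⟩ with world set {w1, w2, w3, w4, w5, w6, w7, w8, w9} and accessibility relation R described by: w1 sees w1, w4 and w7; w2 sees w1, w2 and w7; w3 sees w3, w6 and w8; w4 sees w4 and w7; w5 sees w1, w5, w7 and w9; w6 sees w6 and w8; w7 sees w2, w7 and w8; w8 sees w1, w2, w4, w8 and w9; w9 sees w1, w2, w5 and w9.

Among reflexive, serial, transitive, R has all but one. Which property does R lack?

Reflexive: yes — every world is R-related to itself.
Serial: yes — every world has a successor (e.g. w1 R w1).
Transitive: no — w1 R w7 and w7 R w2, but not w1 R w2.
Only transitive fails.

transitive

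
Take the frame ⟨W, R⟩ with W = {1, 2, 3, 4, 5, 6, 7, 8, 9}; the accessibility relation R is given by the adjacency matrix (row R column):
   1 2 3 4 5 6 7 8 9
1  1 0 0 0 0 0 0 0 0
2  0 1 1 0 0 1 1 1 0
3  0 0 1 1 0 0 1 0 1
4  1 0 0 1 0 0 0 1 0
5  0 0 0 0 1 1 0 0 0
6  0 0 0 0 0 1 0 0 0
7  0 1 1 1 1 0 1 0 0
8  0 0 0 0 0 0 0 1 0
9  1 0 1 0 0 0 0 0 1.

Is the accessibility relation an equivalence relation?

Reflexive: yes — every world is R-related to itself.
Symmetric: no — 2 R 3 but not 3 R 2.
Transitive: no — 2 R 3 and 3 R 4, but not 2 R 4.
So R is not an equivalence relation.

No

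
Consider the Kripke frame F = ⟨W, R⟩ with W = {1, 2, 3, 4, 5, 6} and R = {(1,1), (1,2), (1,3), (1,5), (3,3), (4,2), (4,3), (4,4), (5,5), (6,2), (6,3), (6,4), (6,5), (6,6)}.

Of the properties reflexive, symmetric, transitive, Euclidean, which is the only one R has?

Reflexive: no — 2 is not related to itself.
Symmetric: no — 1 R 2 but not 2 R 1.
Transitive: yes — every two-step R-path is closed by a direct edge.
Euclidean: no — 1 R 2 and 1 R 3, but not 2 R 3.
Only transitive holds.

transitive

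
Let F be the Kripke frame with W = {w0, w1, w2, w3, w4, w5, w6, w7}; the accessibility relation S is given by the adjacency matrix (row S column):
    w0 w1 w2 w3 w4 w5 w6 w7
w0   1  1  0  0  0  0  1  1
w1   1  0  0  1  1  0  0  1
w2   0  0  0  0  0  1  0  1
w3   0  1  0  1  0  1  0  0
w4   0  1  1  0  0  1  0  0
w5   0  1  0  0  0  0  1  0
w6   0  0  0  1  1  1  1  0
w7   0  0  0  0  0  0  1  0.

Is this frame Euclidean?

No

Euclidean: no — w0 S w1 and w0 S w6, but not w1 S w6.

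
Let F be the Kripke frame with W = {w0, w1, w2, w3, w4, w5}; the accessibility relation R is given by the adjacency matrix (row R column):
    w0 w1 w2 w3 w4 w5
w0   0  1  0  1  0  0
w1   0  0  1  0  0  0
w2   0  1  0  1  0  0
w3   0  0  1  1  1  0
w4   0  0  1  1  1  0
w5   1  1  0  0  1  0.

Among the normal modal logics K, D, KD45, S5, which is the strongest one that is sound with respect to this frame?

D

Serial (axiom D): yes — every world has a successor (e.g. w0 R w1).
Euclidean (axiom 5): no — w0 R w1 and w0 R w3, but not w1 R w3.
Transitive (axiom 4): no — w0 R w1 and w1 R w2, but not w0 R w2.
Reflexive (axiom T): no — w0 is not related to itself.
So F validates K, D; KD45 would additionally require R to be Euclidean and transitive. The strongest is D.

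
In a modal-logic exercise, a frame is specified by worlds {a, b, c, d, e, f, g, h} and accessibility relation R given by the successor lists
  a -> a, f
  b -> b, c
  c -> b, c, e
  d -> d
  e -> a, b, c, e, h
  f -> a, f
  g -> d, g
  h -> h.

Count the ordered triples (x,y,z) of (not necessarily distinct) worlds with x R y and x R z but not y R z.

15

Enumerating: (c,b,e), (e,a,b), (e,a,c), (e,a,e), (e,a,h), (e,b,a), (e,b,e), (e,b,h), (e,c,a), (e,c,h), (e,h,a), (e,h,b), (e,h,c), (e,h,e), (g,d,g).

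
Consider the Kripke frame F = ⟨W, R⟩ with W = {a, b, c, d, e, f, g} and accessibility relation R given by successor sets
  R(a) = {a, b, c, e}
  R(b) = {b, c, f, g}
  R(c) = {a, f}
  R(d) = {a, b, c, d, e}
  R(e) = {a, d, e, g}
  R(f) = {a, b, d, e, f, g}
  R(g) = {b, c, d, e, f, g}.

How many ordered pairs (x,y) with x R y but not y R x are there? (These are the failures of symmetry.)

Enumerating: (a,b), (b,c), (c,f), (d,a), (d,b), (d,c), (f,a), (f,d), (f,e), (g,c), (g,d).

11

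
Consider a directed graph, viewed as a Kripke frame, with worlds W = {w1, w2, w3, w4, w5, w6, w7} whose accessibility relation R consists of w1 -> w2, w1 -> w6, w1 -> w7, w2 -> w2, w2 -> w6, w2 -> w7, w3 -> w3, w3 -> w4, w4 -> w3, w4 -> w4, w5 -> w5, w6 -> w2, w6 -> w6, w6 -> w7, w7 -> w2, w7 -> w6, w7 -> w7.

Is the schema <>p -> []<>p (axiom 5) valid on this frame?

Yes

By correspondence theory, 5 is valid on a frame iff R is Euclidean.
Euclidean: yes — any two successors of a common world are R-related.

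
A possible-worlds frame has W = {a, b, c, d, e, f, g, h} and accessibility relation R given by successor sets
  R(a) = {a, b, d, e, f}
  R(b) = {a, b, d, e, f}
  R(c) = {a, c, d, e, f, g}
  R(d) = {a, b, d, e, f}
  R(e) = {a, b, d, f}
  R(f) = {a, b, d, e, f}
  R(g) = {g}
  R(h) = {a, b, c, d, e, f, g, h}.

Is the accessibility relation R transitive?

Transitive: no — c R a and a R b, but not c R b.

No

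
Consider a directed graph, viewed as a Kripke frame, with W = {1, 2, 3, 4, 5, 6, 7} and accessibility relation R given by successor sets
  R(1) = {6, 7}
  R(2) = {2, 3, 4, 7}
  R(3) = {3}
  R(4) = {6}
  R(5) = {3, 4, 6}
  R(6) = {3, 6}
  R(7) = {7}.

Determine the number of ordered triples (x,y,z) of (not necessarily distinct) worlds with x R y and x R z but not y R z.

18

Enumerating: (1,6,7), (1,7,6), (2,3,2), (2,3,4), (2,3,7), (2,4,2), (2,4,3), (2,4,4), (2,4,7), (2,7,2), (2,7,3), (2,7,4), (5,3,4), (5,3,6), (5,4,3), (5,4,4), (5,6,4), (6,3,6).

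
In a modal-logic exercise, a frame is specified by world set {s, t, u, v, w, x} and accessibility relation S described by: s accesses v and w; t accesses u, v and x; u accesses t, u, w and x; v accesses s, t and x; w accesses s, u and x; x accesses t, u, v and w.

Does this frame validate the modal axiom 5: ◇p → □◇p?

The schema 5 characterises exactly the Euclidean frames.
Euclidean: no — s S v and s S w, but not v S w.

No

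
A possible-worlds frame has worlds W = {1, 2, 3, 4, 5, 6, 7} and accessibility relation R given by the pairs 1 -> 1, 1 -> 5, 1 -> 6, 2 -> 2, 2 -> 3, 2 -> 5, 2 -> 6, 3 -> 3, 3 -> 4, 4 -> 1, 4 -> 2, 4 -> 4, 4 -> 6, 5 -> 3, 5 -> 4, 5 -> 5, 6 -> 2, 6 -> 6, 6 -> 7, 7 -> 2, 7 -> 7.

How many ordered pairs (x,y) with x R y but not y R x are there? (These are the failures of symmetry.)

Enumerating: (1,5), (1,6), (2,3), (2,5), (3,4), (4,1), (4,2), (4,6), (5,3), (5,4), (6,7), (7,2).

12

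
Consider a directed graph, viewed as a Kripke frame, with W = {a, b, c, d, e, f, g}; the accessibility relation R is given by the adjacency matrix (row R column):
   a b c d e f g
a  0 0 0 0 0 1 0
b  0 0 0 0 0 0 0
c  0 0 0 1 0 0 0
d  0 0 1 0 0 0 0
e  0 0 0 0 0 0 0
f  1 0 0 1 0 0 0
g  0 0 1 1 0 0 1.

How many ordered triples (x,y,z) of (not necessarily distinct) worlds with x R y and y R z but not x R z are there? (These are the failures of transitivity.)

6

Enumerating: (a,f,a), (a,f,d), (c,d,c), (d,c,d), (f,a,f), (f,d,c).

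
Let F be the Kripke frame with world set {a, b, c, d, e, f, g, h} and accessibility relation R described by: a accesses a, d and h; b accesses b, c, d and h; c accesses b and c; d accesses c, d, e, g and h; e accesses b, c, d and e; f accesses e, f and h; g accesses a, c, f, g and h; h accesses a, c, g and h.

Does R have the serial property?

Serial: yes — every world has a successor (e.g. a R a).

Yes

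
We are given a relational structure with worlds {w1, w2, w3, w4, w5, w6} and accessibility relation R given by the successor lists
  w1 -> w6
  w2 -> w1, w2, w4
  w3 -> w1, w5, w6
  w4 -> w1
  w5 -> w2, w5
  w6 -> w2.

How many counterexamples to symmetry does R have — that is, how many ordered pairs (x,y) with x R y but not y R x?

9

Enumerating: (w1,w6), (w2,w1), (w2,w4), (w3,w1), (w3,w5), (w3,w6), (w4,w1), (w5,w2), (w6,w2).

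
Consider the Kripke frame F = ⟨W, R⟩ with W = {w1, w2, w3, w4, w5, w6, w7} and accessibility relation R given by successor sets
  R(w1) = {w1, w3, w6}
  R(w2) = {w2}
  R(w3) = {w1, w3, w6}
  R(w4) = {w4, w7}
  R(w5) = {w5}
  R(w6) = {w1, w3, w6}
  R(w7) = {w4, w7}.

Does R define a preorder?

Reflexive: yes — every world is R-related to itself.
Transitive: yes — every two-step R-path is closed by a direct edge.
So R is a preorder.

Yes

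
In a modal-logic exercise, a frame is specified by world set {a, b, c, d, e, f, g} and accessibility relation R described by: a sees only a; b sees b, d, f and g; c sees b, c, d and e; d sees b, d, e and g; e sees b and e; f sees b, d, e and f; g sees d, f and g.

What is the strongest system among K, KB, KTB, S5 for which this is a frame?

Symmetric (axiom B): no — b R g but not g R b.
Reflexive (axiom T): yes — every world is R-related to itself.
Euclidean (axiom 5): no — b R d and b R f, but not d R f.
So F validates K; KB would additionally require R to be symmetric. The strongest is K.

K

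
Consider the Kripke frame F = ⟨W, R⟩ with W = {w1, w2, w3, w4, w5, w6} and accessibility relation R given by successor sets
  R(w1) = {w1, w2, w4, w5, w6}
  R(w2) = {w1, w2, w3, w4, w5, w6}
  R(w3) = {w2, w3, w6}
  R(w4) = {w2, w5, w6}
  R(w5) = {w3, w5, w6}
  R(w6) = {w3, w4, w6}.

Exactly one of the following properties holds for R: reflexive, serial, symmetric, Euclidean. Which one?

Reflexive: no — w4 is not related to itself.
Serial: yes — every world has a successor (e.g. w1 R w1).
Symmetric: no — w1 R w4 but not w4 R w1.
Euclidean: no — w1 R w5 and w1 R w2, but not w5 R w2.
Only serial holds.

serial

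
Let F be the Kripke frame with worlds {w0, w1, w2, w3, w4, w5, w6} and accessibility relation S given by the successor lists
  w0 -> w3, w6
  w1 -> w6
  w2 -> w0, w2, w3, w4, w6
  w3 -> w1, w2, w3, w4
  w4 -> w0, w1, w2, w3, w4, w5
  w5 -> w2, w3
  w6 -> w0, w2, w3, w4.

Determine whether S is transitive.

Transitive: no — w0 S w3 and w3 S w1, but not w0 S w1.

No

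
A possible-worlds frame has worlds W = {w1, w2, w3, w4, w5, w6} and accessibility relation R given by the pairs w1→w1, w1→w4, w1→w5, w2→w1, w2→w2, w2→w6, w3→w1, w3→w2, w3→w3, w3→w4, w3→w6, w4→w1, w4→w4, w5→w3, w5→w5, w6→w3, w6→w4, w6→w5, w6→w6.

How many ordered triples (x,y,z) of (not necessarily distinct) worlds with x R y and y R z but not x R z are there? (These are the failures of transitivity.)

Enumerating: (w1,w5,w3), (w2,w1,w4), (w2,w1,w5), (w2,w6,w3), (w2,w6,w4), (w2,w6,w5), (w3,w1,w5), (w3,w6,w5), (w4,w1,w5), (w5,w3,w1), (w5,w3,w2), (w5,w3,w4), (w5,w3,w6), (w6,w3,w1), (w6,w3,w2), (w6,w4,w1).

16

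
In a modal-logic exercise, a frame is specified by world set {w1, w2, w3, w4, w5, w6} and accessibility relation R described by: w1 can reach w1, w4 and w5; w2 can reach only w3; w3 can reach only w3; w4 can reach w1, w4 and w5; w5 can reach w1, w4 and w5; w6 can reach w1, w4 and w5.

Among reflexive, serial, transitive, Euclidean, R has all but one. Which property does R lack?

reflexive

Reflexive: no — w2 is not related to itself.
Serial: yes — every world has a successor (e.g. w1 R w1).
Transitive: yes — every two-step R-path is closed by a direct edge.
Euclidean: yes — any two successors of a common world are R-related.
Only reflexive fails.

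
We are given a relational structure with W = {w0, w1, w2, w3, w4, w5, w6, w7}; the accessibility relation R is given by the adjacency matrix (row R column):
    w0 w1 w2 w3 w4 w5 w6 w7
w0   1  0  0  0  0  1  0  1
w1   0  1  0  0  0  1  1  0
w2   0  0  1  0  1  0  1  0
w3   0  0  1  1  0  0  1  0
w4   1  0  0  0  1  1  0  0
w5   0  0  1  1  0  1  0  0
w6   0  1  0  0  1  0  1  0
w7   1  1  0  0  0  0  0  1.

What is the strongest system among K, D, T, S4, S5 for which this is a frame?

T

Serial (axiom D): yes — every world has a successor (e.g. w0 R w0).
Reflexive (axiom T): yes — every world is R-related to itself.
Transitive (axiom 4): no — w0 R w5 and w5 R w2, but not w0 R w2.
Euclidean (axiom 5): no — w0 R w5 and w0 R w7, but not w5 R w7.
So F validates K, D, T; S4 would additionally require R to be transitive. The strongest is T.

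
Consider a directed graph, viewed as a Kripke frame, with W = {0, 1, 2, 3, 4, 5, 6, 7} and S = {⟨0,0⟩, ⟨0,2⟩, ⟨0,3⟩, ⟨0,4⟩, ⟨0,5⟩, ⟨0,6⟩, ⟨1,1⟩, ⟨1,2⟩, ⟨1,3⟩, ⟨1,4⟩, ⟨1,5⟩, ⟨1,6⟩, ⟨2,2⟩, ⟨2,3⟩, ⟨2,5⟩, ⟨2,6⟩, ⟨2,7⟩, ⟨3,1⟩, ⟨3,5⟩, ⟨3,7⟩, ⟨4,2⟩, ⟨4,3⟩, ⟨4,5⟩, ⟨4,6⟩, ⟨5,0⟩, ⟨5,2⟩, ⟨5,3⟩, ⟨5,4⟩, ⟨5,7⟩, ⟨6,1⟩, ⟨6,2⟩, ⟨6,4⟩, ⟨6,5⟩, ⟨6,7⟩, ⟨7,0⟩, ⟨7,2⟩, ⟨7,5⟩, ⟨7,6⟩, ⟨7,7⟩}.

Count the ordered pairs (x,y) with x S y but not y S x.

13

Enumerating: (0,2), (0,3), (0,4), (0,6), (1,2), (1,4), (1,5), (2,3), (3,7), (4,2), (4,3), (6,5), (7,0).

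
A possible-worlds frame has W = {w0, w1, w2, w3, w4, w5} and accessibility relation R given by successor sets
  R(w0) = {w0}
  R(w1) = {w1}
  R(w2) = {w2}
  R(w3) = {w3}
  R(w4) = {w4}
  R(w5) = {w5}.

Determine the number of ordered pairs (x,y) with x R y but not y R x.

0

R is symmetric; there are no such tuples.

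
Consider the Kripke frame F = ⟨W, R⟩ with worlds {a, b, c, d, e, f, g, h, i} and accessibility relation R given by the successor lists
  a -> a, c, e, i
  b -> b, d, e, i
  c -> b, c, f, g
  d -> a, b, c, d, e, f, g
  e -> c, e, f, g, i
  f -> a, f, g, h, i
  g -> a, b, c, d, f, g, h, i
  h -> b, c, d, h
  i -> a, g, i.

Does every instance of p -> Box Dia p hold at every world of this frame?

By correspondence theory, B is valid on a frame iff R is symmetric.
Symmetric: no — a R c but not c R a.

No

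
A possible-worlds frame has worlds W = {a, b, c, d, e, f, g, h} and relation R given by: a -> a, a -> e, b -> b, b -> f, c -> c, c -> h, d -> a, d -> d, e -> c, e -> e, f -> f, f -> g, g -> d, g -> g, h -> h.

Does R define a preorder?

Reflexive: yes — every world is R-related to itself.
Transitive: no — a R e and e R c, but not a R c.
So R is not a preorder.

No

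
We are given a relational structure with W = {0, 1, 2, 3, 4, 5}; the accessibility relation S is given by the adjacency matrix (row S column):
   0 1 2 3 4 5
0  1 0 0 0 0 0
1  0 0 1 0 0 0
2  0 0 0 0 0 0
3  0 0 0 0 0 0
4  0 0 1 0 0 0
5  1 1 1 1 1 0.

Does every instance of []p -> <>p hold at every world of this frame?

No

Axiom D corresponds to the accessibility relation being serial.
Serial: no — 2 has no S-successor.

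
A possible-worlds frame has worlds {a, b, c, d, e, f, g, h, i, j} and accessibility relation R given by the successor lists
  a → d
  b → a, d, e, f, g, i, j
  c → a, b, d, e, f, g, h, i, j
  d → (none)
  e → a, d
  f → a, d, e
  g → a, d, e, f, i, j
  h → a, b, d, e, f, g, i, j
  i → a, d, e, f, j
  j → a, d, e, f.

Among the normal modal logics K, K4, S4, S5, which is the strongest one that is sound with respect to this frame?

K4

Transitive (axiom 4): yes — every two-step R-path is closed by a direct edge.
Reflexive (axiom T): no — a is not related to itself.
Euclidean (axiom 5): no — b R a and b R e, but not a R e.
So F validates K, K4; S4 would additionally require R to be reflexive. The strongest is K4.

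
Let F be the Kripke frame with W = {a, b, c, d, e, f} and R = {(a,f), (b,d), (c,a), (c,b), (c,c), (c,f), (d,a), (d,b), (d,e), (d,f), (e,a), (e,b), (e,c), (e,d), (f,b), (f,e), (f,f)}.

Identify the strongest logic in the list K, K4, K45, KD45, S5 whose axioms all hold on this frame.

Transitive (axiom 4): no — a R f and f R b, but not a R b.
Euclidean (axiom 5): no — c R a and c R b, but not a R b.
Serial (axiom D): yes — every world has a successor (e.g. a R f).
Reflexive (axiom T): no — a is not related to itself.
So F validates K; K4 would additionally require R to be transitive. The strongest is K.

K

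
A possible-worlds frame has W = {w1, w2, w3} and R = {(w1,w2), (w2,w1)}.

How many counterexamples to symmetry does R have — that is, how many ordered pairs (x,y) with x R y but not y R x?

R is symmetric; there are no such tuples.

0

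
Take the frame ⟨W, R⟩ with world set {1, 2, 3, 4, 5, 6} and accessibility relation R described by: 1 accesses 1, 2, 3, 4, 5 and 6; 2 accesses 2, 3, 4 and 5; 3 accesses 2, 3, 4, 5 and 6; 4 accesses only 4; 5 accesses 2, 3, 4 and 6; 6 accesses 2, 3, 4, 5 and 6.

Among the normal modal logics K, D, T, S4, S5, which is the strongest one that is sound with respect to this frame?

D

Serial (axiom D): yes — every world has a successor (e.g. 1 R 1).
Reflexive (axiom T): no — 5 is not related to itself.
Transitive (axiom 4): no — 2 R 3 and 3 R 6, but not 2 R 6.
Euclidean (axiom 5): no — 1 R 2 and 1 R 6, but not 2 R 6.
So F validates K, D; T would additionally require R to be reflexive. The strongest is D.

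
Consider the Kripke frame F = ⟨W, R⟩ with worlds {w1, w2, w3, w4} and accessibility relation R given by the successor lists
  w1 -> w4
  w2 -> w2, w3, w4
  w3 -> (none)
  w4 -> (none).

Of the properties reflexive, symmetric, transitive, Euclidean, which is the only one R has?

Reflexive: no — w1 is not related to itself.
Symmetric: no — w1 R w4 but not w4 R w1.
Transitive: yes — every two-step R-path is closed by a direct edge.
Euclidean: no — w2 R w3 and w2 R w4, but not w3 R w4.
Only transitive holds.

transitive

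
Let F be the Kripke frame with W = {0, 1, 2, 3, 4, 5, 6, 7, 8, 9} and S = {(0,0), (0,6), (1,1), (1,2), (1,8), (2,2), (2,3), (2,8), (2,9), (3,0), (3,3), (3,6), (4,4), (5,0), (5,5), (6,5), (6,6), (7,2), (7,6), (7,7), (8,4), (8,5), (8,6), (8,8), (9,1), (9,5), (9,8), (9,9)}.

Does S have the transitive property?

No

Transitive: no — 0 S 6 and 6 S 5, but not 0 S 5.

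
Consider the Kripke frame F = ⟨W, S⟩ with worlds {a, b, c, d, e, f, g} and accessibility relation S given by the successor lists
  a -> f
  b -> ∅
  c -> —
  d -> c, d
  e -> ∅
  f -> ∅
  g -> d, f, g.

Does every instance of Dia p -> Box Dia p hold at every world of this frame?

By correspondence theory, 5 is valid on a frame iff S is Euclidean.
Euclidean: no — g S d and g S f, but not d S f.

No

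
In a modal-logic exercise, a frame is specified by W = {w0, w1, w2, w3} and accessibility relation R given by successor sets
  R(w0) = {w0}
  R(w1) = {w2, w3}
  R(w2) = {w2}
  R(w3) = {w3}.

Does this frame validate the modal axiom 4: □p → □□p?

Yes

By correspondence theory, 4 is valid on a frame iff R is transitive.
Transitive: yes — every two-step R-path is closed by a direct edge.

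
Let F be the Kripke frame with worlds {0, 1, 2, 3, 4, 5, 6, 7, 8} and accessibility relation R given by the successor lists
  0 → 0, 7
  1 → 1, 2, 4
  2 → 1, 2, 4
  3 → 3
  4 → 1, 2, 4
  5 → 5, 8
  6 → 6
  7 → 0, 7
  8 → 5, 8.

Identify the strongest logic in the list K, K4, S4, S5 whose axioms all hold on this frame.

S5

Transitive (axiom 4): yes — every two-step R-path is closed by a direct edge.
Reflexive (axiom T): yes — every world is R-related to itself.
Euclidean (axiom 5): yes — any two successors of a common world are R-related.
So F validates K, K4, S4, S5. The strongest is S5.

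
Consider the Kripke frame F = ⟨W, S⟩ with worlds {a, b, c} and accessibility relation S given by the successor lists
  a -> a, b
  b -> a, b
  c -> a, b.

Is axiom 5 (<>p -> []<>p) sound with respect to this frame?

Yes

By correspondence theory, 5 is valid on a frame iff S is Euclidean.
Euclidean: yes — any two successors of a common world are S-related.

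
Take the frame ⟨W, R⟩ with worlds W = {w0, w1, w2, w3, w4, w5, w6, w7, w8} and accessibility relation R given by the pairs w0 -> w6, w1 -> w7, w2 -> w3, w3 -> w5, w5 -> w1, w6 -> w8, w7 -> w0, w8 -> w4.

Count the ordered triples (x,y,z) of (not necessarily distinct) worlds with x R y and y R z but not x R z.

7

Enumerating: (w0,w6,w8), (w1,w7,w0), (w2,w3,w5), (w3,w5,w1), (w5,w1,w7), (w6,w8,w4), (w7,w0,w6).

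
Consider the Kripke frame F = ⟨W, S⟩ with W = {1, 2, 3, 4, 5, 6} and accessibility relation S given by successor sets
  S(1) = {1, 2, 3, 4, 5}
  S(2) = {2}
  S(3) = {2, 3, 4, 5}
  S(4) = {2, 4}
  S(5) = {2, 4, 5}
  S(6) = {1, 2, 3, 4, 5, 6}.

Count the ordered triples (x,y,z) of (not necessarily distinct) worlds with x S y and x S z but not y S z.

Enumerating: (1,2,1), (1,2,3), (1,2,4), (1,2,5), (1,3,1), (1,4,1), (1,4,3), (1,4,5), (1,5,1), (1,5,3), (3,2,3), (3,2,4), … and 23 more.
Total: 35.

35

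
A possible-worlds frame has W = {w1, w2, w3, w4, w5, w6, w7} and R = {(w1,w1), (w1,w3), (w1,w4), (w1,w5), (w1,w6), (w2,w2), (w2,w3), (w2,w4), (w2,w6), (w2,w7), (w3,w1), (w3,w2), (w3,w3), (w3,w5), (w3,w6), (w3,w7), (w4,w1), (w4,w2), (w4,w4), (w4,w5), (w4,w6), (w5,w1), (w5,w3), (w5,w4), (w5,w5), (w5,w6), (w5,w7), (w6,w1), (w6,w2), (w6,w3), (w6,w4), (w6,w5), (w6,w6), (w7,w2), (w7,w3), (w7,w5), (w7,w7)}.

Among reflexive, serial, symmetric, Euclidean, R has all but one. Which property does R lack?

Euclidean

Reflexive: yes — every world is R-related to itself.
Serial: yes — every world has a successor (e.g. w1 R w1).
Symmetric: yes — every pair in R has its reverse in R.
Euclidean: no — w1 R w3 and w1 R w4, but not w3 R w4.
Only Euclidean fails.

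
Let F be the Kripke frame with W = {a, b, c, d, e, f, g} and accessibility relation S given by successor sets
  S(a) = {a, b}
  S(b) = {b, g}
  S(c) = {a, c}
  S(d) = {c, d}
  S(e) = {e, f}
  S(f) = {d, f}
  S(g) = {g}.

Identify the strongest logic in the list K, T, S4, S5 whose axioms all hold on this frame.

Reflexive (axiom T): yes — every world is S-related to itself.
Transitive (axiom 4): no — a S b and b S g, but not a S g.
Euclidean (axiom 5): no — a S b and a S a, but not b S a.
So F validates K, T; S4 would additionally require S to be transitive. The strongest is T.

T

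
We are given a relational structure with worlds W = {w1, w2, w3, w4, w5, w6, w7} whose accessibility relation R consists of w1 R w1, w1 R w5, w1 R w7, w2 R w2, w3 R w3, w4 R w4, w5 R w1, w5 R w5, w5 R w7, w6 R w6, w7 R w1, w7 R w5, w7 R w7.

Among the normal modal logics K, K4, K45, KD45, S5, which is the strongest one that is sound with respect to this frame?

Transitive (axiom 4): yes — every two-step R-path is closed by a direct edge.
Euclidean (axiom 5): yes — any two successors of a common world are R-related.
Serial (axiom D): yes — every world has a successor (e.g. w1 R w1).
Reflexive (axiom T): yes — every world is R-related to itself.
So F validates K, K4, K45, KD45, S5. The strongest is S5.

S5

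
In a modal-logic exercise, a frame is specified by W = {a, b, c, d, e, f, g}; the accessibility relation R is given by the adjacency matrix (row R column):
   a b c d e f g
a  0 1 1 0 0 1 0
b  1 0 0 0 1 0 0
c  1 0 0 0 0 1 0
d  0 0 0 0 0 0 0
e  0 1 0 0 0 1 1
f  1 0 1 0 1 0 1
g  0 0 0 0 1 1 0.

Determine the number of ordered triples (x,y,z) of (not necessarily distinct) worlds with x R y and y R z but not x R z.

34

Enumerating: (a,b,a), (a,b,e), (a,c,a), (a,f,a), (a,f,e), (a,f,g), (b,a,b), (b,a,c), (b,a,f), (b,e,b), (b,e,f), (b,e,g), … and 22 more.
Total: 34.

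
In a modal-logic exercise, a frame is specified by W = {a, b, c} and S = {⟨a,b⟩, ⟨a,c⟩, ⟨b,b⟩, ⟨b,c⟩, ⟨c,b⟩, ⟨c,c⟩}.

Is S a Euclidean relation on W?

Euclidean: yes — any two successors of a common world are S-related.

Yes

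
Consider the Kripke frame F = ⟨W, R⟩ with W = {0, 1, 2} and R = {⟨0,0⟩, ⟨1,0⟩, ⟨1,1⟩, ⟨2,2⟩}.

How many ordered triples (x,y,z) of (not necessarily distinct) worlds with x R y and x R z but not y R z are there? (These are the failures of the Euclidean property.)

Enumerating: (1,0,1).

1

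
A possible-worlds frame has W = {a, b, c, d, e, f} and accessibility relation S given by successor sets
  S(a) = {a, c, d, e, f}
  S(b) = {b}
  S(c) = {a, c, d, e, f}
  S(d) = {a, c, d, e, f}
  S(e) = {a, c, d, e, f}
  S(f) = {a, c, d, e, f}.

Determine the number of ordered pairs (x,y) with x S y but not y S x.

S is symmetric; there are no such tuples.

0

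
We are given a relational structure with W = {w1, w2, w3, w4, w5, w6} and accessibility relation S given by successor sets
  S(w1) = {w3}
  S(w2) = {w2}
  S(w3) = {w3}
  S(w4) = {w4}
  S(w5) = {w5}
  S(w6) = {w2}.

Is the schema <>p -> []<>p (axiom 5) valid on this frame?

Yes

Axiom 5 corresponds to the accessibility relation being Euclidean.
Euclidean: yes — any two successors of a common world are S-related.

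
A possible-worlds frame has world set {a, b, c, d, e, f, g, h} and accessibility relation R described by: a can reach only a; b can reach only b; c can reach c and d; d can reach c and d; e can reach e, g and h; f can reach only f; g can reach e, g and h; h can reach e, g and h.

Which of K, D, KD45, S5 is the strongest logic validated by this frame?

Serial (axiom D): yes — every world has a successor (e.g. a R a).
Euclidean (axiom 5): yes — any two successors of a common world are R-related.
Transitive (axiom 4): yes — every two-step R-path is closed by a direct edge.
Reflexive (axiom T): yes — every world is R-related to itself.
So F validates K, D, KD45, S5. The strongest is S5.

S5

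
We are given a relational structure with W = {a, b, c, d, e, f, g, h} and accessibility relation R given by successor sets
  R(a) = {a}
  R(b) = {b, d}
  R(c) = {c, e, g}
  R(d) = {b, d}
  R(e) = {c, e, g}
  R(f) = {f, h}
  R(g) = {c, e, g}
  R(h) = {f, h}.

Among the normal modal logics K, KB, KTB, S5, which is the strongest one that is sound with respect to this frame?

S5

Symmetric (axiom B): yes — every pair in R has its reverse in R.
Reflexive (axiom T): yes — every world is R-related to itself.
Euclidean (axiom 5): yes — any two successors of a common world are R-related.
So F validates K, KB, KTB, S5. The strongest is S5.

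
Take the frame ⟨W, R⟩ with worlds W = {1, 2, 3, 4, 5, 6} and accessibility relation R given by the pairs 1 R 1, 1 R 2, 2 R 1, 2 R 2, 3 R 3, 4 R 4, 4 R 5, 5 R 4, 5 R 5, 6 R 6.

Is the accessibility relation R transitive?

Yes

Transitive: yes — every two-step R-path is closed by a direct edge.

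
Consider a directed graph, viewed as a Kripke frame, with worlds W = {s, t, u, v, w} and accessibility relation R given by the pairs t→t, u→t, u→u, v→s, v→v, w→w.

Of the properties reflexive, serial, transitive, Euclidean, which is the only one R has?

Reflexive: no — s is not related to itself.
Serial: no — s has no R-successor.
Transitive: yes — every two-step R-path is closed by a direct edge.
Euclidean: no — u R t and u R u, but not t R u.
Only transitive holds.

transitive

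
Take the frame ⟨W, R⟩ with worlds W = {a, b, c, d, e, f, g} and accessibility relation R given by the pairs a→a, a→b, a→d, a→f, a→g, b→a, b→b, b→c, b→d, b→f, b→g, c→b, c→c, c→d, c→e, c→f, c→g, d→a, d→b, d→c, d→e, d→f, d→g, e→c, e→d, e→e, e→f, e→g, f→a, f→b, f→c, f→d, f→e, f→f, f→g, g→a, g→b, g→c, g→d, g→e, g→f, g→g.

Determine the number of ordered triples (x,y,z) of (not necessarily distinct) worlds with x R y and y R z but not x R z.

Enumerating: (a,b,c), (a,d,c), (a,d,e), (a,f,c), (a,f,e), (a,g,c), (a,g,e), (b,c,e), (b,d,e), (b,f,e), (b,g,e), (c,b,a), … and 16 more.
Total: 28.

28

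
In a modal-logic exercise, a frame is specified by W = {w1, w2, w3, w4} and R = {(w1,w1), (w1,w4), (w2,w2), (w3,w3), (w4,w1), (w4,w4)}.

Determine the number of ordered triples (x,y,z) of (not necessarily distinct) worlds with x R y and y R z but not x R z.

R is transitive; there are no such tuples.

0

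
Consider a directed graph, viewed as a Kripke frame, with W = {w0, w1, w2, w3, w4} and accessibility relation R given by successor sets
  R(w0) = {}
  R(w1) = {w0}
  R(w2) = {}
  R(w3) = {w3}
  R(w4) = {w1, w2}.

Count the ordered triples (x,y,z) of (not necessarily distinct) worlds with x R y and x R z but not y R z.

Enumerating: (w1,w0,w0), (w4,w1,w1), (w4,w1,w2), (w4,w2,w1), (w4,w2,w2).

5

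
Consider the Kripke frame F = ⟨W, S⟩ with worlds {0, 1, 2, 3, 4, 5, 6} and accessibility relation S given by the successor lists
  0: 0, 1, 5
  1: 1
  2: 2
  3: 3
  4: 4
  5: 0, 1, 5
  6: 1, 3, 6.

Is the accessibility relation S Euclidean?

Euclidean: no — 0 S 1 and 0 S 5, but not 1 S 5.

No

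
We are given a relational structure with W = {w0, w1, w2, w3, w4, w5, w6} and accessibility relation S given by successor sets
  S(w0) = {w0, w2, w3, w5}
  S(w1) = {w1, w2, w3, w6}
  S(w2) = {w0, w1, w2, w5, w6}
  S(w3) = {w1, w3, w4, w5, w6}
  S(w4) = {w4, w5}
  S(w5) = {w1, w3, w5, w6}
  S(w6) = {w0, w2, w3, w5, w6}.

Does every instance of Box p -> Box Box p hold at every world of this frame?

No

Axiom 4 corresponds to the accessibility relation being transitive.
Transitive: no — w0 S w2 and w2 S w1, but not w0 S w1.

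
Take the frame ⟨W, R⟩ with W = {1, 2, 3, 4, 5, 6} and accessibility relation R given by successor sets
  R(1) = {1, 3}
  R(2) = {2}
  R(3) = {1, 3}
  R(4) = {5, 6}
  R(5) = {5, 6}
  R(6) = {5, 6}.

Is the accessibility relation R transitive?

Yes

Transitive: yes — every two-step R-path is closed by a direct edge.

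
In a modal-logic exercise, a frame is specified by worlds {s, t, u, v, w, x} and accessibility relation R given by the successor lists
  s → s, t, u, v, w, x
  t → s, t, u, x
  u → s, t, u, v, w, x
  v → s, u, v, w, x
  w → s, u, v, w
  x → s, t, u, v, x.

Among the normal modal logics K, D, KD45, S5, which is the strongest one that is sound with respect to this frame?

Serial (axiom D): yes — every world has a successor (e.g. s R s).
Euclidean (axiom 5): no — s R t and s R v, but not t R v.
Transitive (axiom 4): no — t R s and s R v, but not t R v.
Reflexive (axiom T): yes — every world is R-related to itself.
So F validates K, D; KD45 would additionally require R to be Euclidean and transitive. The strongest is D.

D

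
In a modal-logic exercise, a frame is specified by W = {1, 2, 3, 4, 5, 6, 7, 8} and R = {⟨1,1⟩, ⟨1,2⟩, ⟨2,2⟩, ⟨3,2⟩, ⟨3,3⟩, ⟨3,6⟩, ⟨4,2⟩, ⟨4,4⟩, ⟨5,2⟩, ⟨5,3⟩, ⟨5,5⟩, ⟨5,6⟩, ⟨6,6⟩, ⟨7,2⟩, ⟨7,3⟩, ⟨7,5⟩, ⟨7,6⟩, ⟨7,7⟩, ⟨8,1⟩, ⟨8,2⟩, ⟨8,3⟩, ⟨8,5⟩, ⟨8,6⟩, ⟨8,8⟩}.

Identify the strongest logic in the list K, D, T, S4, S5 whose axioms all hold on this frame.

S4

Serial (axiom D): yes — every world has a successor (e.g. 1 R 1).
Reflexive (axiom T): yes — every world is R-related to itself.
Transitive (axiom 4): yes — every two-step R-path is closed by a direct edge.
Euclidean (axiom 5): no — 3 R 2 and 3 R 6, but not 2 R 6.
So F validates K, D, T, S4; S5 would additionally require R to be Euclidean. The strongest is S4.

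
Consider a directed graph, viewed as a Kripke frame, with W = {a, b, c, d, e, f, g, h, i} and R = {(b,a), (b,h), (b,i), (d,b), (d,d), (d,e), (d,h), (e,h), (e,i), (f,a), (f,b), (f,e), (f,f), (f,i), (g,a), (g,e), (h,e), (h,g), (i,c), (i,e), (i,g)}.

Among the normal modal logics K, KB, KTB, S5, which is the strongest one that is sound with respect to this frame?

K

Symmetric (axiom B): no — b R a but not a R b.
Reflexive (axiom T): no — a is not related to itself.
Euclidean (axiom 5): no — b R a and b R h, but not a R h.
So F validates K; KB would additionally require R to be symmetric. The strongest is K.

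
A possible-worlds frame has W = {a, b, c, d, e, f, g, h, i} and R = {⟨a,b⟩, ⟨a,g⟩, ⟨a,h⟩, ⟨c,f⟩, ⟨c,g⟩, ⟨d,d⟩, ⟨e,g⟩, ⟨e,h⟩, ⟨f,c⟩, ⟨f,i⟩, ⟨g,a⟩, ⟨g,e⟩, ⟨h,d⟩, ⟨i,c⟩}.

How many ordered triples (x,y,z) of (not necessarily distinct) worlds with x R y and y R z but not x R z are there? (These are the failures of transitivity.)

19

Enumerating: (a,g,a), (a,g,e), (a,h,d), (c,f,c), (c,f,i), (c,g,a), (c,g,e), (e,g,a), (e,g,e), (e,h,d), (f,c,f), (f,c,g), … and 7 more.
Total: 19.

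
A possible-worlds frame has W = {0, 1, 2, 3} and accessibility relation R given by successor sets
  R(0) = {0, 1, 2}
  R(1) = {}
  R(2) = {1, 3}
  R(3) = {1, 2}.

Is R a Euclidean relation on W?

No

Euclidean: no — 0 R 1 and 0 R 2, but not 1 R 2.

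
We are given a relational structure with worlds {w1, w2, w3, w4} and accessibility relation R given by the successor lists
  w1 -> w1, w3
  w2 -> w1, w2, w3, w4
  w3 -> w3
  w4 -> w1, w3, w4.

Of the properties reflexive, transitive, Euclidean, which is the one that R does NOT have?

Reflexive: yes — every world is R-related to itself.
Transitive: yes — every two-step R-path is closed by a direct edge.
Euclidean: no — w2 R w1 and w2 R w4, but not w1 R w4.
Only Euclidean fails.

Euclidean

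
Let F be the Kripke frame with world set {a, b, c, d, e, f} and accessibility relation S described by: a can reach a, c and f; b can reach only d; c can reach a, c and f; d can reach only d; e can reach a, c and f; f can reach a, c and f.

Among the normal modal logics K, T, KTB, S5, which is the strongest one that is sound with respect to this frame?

K

Reflexive (axiom T): no — b is not related to itself.
Symmetric (axiom B): no — b S d but not d S b.
Euclidean (axiom 5): yes — any two successors of a common world are S-related.
So F validates K; T would additionally require S to be reflexive. The strongest is K.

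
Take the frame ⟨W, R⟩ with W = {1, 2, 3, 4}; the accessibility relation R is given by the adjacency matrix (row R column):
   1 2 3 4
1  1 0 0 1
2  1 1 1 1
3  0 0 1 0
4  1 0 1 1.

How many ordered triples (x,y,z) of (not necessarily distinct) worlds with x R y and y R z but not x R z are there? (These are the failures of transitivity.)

Enumerating: (1,4,3).

1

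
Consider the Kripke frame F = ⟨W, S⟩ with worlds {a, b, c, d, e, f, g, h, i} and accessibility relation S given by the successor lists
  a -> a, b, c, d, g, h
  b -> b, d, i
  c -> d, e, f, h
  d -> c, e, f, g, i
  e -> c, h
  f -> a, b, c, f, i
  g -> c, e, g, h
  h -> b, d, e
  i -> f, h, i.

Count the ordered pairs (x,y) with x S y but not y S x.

Enumerating: (a,b), (a,c), (a,d), (a,g), (a,h), (b,d), (b,i), (c,h), (d,e), (d,f), (d,g), (d,i), … and 8 more.
Total: 20.

20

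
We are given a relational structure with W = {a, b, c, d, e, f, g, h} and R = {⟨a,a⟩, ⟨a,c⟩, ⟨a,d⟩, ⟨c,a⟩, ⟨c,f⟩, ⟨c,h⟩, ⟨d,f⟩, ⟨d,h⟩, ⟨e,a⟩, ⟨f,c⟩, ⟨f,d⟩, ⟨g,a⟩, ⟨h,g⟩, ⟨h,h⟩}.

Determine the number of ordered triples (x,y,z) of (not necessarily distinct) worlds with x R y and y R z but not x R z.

Enumerating: (a,c,f), (a,c,h), (a,d,f), (a,d,h), (c,a,c), (c,a,d), (c,f,c), (c,f,d), (c,h,g), (d,f,c), (d,f,d), (d,h,g), … and 10 more.
Total: 22.

22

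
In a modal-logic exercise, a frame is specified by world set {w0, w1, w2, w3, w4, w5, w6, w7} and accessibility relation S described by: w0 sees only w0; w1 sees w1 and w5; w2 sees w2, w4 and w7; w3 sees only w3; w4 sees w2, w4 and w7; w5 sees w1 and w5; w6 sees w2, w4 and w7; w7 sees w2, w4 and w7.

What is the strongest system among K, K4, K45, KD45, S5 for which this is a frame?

KD45

Transitive (axiom 4): yes — every two-step S-path is closed by a direct edge.
Euclidean (axiom 5): yes — any two successors of a common world are S-related.
Serial (axiom D): yes — every world has a successor (e.g. w0 S w0).
Reflexive (axiom T): no — w6 is not related to itself.
So F validates K, K4, K45, KD45; S5 would additionally require S to be reflexive. The strongest is KD45.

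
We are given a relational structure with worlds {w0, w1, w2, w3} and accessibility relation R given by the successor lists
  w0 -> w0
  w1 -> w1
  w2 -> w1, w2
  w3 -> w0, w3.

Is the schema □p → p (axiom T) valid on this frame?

Yes

Axiom T corresponds to the accessibility relation being reflexive.
Reflexive: yes — every world is R-related to itself.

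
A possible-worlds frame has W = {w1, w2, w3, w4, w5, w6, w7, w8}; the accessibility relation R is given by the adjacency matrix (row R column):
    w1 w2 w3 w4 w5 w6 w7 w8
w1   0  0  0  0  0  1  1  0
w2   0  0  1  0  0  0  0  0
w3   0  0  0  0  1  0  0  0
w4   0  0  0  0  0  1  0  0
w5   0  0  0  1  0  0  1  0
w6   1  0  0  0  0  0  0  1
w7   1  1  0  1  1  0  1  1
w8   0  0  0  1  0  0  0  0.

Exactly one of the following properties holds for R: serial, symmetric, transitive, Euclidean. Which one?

serial

Serial: yes — every world has a successor (e.g. w1 R w6).
Symmetric: no — w2 R w3 but not w3 R w2.
Transitive: no — w1 R w6 and w6 R w8, but not w1 R w8.
Euclidean: no — w1 R w6 and w1 R w7, but not w6 R w7.
Only serial holds.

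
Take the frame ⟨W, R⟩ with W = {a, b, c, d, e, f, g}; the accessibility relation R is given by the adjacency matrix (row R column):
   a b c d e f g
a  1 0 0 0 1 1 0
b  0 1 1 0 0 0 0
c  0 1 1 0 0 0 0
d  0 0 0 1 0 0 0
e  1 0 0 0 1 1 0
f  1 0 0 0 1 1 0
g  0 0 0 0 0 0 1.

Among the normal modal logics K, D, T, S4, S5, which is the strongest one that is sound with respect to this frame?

Serial (axiom D): yes — every world has a successor (e.g. a R a).
Reflexive (axiom T): yes — every world is R-related to itself.
Transitive (axiom 4): yes — every two-step R-path is closed by a direct edge.
Euclidean (axiom 5): yes — any two successors of a common world are R-related.
So F validates K, D, T, S4, S5. The strongest is S5.

S5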